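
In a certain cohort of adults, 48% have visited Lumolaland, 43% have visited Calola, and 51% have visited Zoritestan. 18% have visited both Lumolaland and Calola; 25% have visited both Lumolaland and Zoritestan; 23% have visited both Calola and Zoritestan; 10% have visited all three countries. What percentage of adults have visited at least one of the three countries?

86%

P(union) = 48 + 43 + 51 − 18 − 25 − 23 + 10 = 86%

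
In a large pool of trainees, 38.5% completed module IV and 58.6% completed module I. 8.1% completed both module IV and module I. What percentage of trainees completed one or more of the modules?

89.0%

By inclusion–exclusion:
P(≥1) = 38.5 + 58.6 − 8.1 = 89.0%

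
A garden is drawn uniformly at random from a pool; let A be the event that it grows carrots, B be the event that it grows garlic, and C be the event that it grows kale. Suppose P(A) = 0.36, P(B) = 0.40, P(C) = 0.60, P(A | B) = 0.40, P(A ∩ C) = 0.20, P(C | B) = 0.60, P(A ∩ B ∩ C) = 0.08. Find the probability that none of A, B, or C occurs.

0.16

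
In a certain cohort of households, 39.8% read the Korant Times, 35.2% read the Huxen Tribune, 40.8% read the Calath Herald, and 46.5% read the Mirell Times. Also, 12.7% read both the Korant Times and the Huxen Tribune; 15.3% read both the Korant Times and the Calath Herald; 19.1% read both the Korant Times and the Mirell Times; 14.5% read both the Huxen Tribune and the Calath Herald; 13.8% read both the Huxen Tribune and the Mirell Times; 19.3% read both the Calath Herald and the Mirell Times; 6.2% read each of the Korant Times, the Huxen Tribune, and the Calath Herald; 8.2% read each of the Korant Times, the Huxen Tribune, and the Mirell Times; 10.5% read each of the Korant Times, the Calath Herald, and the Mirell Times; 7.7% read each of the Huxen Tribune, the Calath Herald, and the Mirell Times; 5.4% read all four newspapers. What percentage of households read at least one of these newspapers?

94.8%

P(≥1) = 39.8 + 35.2 + 40.8 + 46.5 − 12.7 − 15.3 − 19.1 − 14.5 − 13.8 − 19.3 + 6.2 + 8.2 + 10.5 + 7.7 − 5.4 = 94.8%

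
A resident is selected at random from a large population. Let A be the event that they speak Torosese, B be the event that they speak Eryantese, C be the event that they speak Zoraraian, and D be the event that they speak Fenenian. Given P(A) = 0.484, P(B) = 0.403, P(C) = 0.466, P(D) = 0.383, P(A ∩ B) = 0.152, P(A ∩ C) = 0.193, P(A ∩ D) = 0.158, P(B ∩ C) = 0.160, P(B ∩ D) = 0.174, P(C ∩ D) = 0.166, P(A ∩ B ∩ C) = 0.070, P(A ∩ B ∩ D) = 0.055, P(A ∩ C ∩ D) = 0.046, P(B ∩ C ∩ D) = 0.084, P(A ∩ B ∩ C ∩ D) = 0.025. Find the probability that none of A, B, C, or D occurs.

By inclusion-exclusion,
P(A ∪ B ∪ C ∪ D) = 0.484 + 0.403 + 0.466 + 0.383 − 0.152 − 0.193 − 0.158 − 0.160 − 0.174 − 0.166 + 0.070 + 0.055 + 0.046 + 0.084 − 0.025 = 0.963
P(none) = 1 − 0.963 = 0.037

0.037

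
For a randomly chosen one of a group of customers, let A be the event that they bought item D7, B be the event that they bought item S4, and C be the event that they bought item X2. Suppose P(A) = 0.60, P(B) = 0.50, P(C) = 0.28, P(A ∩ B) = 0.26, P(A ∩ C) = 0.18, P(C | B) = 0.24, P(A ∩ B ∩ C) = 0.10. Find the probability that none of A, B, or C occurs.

0.08

P(B ∩ C) = P(B)·P(C|B) = 0.50 × 0.24 = 0.12
P(A ∪ B ∪ C) = 0.60 + 0.50 + 0.28 − 0.26 − 0.18 − 0.12 + 0.10 = 0.92
P(none) = 1 − 0.92 = 0.08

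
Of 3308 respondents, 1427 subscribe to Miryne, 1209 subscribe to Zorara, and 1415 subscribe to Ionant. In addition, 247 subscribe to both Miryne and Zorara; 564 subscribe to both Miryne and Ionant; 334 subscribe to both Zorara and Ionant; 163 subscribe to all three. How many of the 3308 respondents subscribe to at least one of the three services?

3069

By inclusion-exclusion,
|union| = 1427 + 1209 + 1415 − 247 − 564 − 334 + 163 = 3069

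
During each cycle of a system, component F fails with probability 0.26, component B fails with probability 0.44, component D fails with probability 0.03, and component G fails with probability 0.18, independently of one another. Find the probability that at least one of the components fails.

P(none) = (1 − 0.26) × (1 − 0.44) × (1 − 0.03) × (1 − 0.18) = 0.74 × 0.56 × 0.97 × 0.82 = 0.32961376
P(at least one) = 1 − 0.32961376 = 0.67038624

0.67038624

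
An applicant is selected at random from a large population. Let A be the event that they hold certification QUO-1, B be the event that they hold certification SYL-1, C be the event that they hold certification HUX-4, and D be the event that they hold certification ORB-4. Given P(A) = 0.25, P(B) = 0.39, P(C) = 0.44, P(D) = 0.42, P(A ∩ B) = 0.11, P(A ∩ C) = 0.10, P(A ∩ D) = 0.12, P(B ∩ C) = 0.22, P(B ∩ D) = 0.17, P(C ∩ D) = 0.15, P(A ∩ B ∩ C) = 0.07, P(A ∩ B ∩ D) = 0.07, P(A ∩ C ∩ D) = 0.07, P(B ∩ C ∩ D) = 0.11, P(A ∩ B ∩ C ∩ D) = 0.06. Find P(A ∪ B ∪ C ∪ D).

0.89

Inclusion–exclusion gives
P(A ∪ B ∪ C ∪ D) = 0.25 + 0.39 + 0.44 + 0.42 − 0.11 − 0.10 − 0.12 − 0.22 − 0.17 − 0.15 + 0.07 + 0.07 + 0.07 + 0.11 − 0.06 = 0.89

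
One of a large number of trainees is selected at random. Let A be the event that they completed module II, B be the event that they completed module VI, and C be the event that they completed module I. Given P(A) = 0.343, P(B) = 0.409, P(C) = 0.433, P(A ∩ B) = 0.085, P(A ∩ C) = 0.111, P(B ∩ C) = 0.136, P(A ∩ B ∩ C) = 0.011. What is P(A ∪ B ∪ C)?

0.864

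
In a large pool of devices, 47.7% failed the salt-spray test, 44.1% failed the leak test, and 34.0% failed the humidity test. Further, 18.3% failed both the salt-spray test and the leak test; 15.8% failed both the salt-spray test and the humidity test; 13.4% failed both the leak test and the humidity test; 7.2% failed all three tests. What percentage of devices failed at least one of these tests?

By inclusion-exclusion,
P(at least one) = 47.7 + 44.1 + 34.0 − 18.3 − 15.8 − 13.4 + 7.2 = 85.5%

85.5%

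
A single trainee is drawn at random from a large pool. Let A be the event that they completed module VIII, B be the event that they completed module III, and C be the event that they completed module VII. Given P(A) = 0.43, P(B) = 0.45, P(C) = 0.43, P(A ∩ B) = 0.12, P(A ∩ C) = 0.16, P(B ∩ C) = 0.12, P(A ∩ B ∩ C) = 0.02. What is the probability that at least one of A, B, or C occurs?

Inclusion–exclusion gives
P(A ∪ B ∪ C) = 0.43 + 0.45 + 0.43 − 0.12 − 0.16 − 0.12 + 0.02 = 0.93

0.93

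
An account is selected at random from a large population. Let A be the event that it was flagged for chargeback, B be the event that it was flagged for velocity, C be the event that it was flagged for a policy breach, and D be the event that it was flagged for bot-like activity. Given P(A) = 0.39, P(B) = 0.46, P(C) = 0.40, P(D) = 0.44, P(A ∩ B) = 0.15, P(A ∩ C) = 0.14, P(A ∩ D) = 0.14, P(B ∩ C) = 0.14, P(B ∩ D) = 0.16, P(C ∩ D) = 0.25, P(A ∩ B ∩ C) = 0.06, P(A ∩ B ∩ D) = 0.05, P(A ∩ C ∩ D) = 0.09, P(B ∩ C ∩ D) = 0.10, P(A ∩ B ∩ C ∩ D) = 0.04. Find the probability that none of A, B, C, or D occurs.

Inclusion–exclusion gives
P(A ∪ B ∪ C ∪ D) = 0.39 + 0.46 + 0.40 + 0.44 − 0.15 − 0.14 − 0.14 − 0.14 − 0.16 − 0.25 + 0.06 + 0.05 + 0.09 + 0.10 − 0.04 = 0.97
P(none) = 1 − 0.97 = 0.03

0.03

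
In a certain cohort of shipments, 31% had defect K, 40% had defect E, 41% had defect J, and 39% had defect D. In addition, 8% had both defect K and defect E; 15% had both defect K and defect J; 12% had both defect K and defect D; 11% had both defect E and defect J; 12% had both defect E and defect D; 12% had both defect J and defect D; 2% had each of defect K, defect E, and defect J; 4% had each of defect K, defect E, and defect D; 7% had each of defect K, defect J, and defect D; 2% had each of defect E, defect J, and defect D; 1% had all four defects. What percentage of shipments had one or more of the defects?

95%

Inclusion–exclusion gives
P(at least one) = 31 + 40 + 41 + 39 − 8 − 15 − 12 − 11 − 12 − 12 + 2 + 4 + 7 + 2 − 1 = 95%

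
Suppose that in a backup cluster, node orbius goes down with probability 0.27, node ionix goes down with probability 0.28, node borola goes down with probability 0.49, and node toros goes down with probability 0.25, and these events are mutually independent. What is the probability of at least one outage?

0.798958

P(none) = (1 − 0.27) × (1 − 0.28) × (1 − 0.49) × (1 − 0.25) = 0.73 × 0.72 × 0.51 × 0.75 = 0.201042
P(at least one) = 1 − 0.201042 = 0.798958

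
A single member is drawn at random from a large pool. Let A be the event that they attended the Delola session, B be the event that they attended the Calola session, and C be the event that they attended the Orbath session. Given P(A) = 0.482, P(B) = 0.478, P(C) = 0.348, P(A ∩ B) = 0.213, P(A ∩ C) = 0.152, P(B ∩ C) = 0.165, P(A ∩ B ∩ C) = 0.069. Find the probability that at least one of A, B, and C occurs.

0.847

P(A ∪ B ∪ C) = 0.482 + 0.478 + 0.348 − 0.213 − 0.152 − 0.165 + 0.069 = 0.847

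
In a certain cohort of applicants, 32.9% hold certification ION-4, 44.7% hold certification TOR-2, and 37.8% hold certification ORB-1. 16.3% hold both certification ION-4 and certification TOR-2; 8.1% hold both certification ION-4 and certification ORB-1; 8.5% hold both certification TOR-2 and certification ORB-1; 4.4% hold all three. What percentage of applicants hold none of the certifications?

P(≥1) = 32.9 + 44.7 + 37.8 − 16.3 − 8.1 − 8.5 + 4.4 = 86.9%
P(none) = 100% − 86.9% = 13.1%

13.1%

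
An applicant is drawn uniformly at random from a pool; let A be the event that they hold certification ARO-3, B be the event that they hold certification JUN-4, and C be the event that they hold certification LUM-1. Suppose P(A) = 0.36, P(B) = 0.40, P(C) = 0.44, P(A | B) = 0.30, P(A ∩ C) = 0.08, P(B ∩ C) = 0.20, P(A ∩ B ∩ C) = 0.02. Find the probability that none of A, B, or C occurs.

0.18

P(A ∩ B) = P(B)·P(A|B) = 0.40 × 0.30 = 0.12
By inclusion-exclusion,
P(A ∪ B ∪ C) = 0.36 + 0.40 + 0.44 − 0.12 − 0.08 − 0.20 + 0.02 = 0.82
P(none) = 1 − 0.82 = 0.18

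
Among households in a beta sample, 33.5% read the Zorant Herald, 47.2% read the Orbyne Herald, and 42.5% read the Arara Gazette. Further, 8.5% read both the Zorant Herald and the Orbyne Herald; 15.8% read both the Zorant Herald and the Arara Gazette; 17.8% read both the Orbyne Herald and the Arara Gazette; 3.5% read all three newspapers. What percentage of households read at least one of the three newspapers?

84.6%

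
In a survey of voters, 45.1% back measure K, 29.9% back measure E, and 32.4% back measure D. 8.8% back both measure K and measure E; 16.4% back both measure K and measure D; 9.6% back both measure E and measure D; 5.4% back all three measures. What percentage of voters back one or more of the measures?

By inclusion–exclusion:
P(at least one) = 45.1 + 29.9 + 32.4 − 8.8 − 16.4 − 9.6 + 5.4 = 78.0%

78.0%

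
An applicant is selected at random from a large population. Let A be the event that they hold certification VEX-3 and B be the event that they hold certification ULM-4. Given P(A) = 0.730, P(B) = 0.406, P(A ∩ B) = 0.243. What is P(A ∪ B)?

0.893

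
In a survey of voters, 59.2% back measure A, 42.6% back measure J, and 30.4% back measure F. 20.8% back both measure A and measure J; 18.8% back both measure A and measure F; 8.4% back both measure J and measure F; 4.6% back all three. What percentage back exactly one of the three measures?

P(exactly one) = 59.2 + 42.6 + 30.4 − 2·20.8 − 2·18.8 − 2·8.4 + 3·4.6 = 50.0%

50.0%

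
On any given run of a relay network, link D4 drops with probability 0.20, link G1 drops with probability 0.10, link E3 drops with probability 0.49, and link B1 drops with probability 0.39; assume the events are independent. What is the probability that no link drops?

P(none) = (1 − 0.20) × (1 − 0.10) × (1 − 0.49) × (1 − 0.39) = 0.80 × 0.90 × 0.51 × 0.61 = 0.223992

0.223992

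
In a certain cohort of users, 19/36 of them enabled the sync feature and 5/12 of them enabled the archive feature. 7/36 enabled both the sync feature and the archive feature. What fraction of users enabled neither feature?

1/4

By inclusion-exclusion,
P(union) = 19/36 + 5/12 − 7/36 = 3/4
P(none) = 1 − 3/4 = 1/4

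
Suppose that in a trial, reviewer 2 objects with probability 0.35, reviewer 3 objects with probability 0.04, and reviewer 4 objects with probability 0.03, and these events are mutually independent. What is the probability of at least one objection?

0.39472

P(none) = (1 − 0.35) × (1 − 0.04) × (1 − 0.03) = 0.65 × 0.96 × 0.97 = 0.60528
P(at least one) = 1 − 0.60528 = 0.39472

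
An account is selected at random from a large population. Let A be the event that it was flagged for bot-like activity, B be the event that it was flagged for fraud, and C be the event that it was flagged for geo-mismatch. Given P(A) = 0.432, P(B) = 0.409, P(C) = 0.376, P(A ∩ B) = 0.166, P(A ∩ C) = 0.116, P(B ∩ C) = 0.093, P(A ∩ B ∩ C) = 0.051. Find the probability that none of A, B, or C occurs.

P(A ∪ B ∪ C) = 0.432 + 0.409 + 0.376 − 0.166 − 0.116 − 0.093 + 0.051 = 0.893
P(none) = 1 − 0.893 = 0.107

0.107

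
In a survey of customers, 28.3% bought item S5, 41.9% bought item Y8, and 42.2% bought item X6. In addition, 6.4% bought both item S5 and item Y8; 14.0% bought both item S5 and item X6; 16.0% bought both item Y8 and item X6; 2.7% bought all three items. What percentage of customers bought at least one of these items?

78.7%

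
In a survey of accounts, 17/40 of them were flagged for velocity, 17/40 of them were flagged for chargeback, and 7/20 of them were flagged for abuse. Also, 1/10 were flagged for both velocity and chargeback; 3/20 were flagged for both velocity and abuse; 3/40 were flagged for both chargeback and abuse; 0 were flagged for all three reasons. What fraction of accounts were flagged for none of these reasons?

Apply inclusion-exclusion:
P(≥1) = 17/40 + 17/40 + 7/20 − 1/10 − 3/20 − 3/40 + 0 = 7/8
P(none) = 1 − 7/8 = 1/8

1/8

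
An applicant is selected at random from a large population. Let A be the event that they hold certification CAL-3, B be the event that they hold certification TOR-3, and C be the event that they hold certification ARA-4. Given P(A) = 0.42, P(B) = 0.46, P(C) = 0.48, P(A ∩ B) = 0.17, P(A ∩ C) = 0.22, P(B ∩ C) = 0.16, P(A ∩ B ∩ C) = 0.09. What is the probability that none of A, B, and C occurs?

0.10

P(A ∪ B ∪ C) = 0.42 + 0.46 + 0.48 − 0.17 − 0.22 − 0.16 + 0.09 = 0.90
P(none) = 1 − 0.90 = 0.10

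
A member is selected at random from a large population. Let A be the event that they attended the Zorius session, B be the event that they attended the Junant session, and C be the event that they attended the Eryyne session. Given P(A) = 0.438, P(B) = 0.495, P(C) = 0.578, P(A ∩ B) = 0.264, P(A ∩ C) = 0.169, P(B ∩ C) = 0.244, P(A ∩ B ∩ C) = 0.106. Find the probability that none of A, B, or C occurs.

Using inclusion–exclusion:
P(A ∪ B ∪ C) = 0.438 + 0.495 + 0.578 − 0.264 − 0.169 − 0.244 + 0.106 = 0.940
P(none) = 1 − 0.940 = 0.060

0.060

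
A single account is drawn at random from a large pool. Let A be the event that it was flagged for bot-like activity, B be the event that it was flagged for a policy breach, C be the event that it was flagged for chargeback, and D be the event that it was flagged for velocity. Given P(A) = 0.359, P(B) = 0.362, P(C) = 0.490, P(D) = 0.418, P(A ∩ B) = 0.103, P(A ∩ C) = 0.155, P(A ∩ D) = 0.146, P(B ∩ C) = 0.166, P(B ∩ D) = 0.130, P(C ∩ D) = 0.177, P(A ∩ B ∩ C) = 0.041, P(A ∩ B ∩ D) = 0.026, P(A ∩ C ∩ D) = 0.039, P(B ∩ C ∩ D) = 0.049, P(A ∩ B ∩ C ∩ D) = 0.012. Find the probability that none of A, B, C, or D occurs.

0.105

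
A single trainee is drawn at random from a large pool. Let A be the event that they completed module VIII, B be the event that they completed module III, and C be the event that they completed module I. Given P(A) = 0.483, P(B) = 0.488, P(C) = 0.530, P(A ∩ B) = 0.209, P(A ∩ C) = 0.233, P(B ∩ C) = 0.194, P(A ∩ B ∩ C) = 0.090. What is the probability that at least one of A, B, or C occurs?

Using inclusion–exclusion:
P(A ∪ B ∪ C) = 0.483 + 0.488 + 0.530 − 0.209 − 0.233 − 0.194 + 0.090 = 0.955

0.955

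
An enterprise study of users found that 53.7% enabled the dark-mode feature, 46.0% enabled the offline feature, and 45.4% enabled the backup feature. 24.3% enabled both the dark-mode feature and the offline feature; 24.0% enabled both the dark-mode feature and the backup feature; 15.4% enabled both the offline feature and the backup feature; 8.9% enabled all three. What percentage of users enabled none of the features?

Apply inclusion-exclusion:
P(union) = 53.7 + 46.0 + 45.4 − 24.3 − 24.0 − 15.4 + 8.9 = 90.3%
P(none) = 100% − 90.3% = 9.7%

9.7%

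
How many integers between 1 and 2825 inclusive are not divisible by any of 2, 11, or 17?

⌊2825/2⌋ + ⌊2825/11⌋ + ⌊2825/17⌋ − ⌊2825/22⌋ − ⌊2825/34⌋ − ⌊2825/187⌋ + ⌊2825/374⌋ = 1412 + 256 + 166 − 128 − 83 − 15 + 7 = 1615
2825 − 1615 = 1210

1210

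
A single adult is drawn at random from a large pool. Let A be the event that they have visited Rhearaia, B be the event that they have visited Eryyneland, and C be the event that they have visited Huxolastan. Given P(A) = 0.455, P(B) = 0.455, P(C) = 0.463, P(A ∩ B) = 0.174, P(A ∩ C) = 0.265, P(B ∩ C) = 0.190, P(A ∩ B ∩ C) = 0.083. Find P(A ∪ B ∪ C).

0.827

By inclusion–exclusion:
P(A ∪ B ∪ C) = 0.455 + 0.455 + 0.463 − 0.174 − 0.265 − 0.190 + 0.083 = 0.827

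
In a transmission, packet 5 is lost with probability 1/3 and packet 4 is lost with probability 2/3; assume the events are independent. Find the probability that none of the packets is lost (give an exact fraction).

2/9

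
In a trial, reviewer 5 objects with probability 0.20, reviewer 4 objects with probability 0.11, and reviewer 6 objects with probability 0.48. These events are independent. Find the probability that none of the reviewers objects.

0.37024

P(none) = (1 − 0.20) × (1 − 0.11) × (1 − 0.48) = 0.80 × 0.89 × 0.52 = 0.37024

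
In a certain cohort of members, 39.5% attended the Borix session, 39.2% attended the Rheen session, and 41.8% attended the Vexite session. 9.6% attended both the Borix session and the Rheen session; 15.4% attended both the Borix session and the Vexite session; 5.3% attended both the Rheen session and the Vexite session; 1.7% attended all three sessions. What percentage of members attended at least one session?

Apply inclusion-exclusion:
P(≥1) = 39.5 + 39.2 + 41.8 − 9.6 − 15.4 − 5.3 + 1.7 = 91.9%

91.9%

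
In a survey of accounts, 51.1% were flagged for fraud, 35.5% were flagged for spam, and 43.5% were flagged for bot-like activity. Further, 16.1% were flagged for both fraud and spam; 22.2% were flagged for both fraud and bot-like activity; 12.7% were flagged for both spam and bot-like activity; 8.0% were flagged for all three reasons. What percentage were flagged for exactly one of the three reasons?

52.1%

P(exactly one) = 51.1 + 35.5 + 43.5 − 2·16.1 − 2·22.2 − 2·12.7 + 3·8.0 = 52.1%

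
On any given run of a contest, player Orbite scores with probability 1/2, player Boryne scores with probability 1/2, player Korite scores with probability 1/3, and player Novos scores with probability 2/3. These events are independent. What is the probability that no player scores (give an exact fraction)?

1/18

Independence gives P(none) = ∏(1 − pᵢ).
P(none) = (1 − 1/2) × (1 − 1/2) × (1 − 1/3) × (1 − 2/3) = 1/2 × 1/2 × 2/3 × 1/3 = 1/18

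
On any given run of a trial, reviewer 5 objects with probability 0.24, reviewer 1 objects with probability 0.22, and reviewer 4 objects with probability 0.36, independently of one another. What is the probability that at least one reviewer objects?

0.620608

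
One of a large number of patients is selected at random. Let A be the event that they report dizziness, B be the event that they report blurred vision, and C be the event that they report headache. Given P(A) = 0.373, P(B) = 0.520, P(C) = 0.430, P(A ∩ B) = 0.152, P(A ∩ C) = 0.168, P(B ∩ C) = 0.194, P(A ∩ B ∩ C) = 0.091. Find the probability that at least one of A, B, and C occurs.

By inclusion–exclusion:
P(A ∪ B ∪ C) = 0.373 + 0.520 + 0.430 − 0.152 − 0.168 − 0.194 + 0.091 = 0.900

0.900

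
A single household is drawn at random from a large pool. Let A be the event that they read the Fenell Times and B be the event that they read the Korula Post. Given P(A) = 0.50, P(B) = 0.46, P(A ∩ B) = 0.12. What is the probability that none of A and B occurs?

P(A ∪ B) = 0.50 + 0.46 − 0.12 = 0.84
P(none) = 1 − 0.84 = 0.16

0.16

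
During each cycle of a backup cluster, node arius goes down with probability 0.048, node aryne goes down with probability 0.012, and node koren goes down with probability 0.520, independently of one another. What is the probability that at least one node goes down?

Independence gives P(none) = ∏(1 − pᵢ).
P(none) = (1 − 0.048) × (1 − 0.012) × (1 − 0.520) = 0.952 × 0.988 × 0.480 = 0.45147648
P(at least one) = 1 − 0.45147648 = 0.54852352

0.54852352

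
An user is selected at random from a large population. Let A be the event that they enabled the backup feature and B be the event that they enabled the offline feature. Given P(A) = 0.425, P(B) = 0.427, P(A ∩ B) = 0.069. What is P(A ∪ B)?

0.783

By inclusion–exclusion:
P(A ∪ B) = 0.425 + 0.427 − 0.069 = 0.783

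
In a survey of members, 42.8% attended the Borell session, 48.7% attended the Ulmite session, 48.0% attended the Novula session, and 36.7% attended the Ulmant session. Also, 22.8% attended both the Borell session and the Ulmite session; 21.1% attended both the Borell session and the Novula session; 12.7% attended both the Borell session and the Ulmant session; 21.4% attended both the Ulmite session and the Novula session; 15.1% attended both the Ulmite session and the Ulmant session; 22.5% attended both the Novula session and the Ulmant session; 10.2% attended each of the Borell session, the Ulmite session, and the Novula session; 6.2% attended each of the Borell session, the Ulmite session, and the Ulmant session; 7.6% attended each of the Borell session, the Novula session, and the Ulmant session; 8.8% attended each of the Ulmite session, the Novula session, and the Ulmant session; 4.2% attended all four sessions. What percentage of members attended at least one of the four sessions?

89.2%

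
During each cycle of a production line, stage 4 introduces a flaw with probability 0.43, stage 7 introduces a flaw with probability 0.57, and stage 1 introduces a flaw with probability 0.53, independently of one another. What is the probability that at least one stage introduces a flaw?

P(none) = (1 − 0.43) × (1 − 0.57) × (1 − 0.53) = 0.57 × 0.43 × 0.47 = 0.115197
P(at least one) = 1 − 0.115197 = 0.884803

0.884803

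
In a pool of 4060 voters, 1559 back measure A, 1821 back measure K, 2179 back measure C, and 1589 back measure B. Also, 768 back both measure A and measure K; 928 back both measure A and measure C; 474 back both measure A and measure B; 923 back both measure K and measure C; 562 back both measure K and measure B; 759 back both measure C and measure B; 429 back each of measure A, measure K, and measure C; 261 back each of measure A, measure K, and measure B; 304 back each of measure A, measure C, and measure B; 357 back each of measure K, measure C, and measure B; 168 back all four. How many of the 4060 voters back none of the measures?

143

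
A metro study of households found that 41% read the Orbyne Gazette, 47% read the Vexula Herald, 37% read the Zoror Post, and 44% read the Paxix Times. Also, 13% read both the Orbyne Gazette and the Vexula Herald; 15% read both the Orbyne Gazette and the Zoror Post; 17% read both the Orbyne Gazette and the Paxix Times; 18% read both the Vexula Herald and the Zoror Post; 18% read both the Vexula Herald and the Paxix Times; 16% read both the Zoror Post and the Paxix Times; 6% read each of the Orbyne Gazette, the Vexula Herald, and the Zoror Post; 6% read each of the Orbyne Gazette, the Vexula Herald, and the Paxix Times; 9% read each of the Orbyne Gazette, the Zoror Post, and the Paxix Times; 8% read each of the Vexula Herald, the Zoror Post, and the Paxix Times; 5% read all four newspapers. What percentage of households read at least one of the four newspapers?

P(at least one) = 41 + 47 + 37 + 44 − 13 − 15 − 17 − 18 − 18 − 16 + 6 + 6 + 9 + 8 − 5 = 96%

96%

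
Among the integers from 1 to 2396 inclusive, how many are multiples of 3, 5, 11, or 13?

Inclusion–exclusion gives
floor(2396/3) + floor(2396/5) + floor(2396/11) + floor(2396/13) − floor(2396/15) − floor(2396/33) − floor(2396/39) − floor(2396/55) − floor(2396/65) − floor(2396/143) + floor(2396/165) + floor(2396/195) + floor(2396/429) + floor(2396/715) − floor(2396/2145) = 798 + 479 + 217 + 184 − 159 − 72 − 61 − 43 − 36 − 16 + 14 + 12 + 5 + 3 − 1 = 1324

1324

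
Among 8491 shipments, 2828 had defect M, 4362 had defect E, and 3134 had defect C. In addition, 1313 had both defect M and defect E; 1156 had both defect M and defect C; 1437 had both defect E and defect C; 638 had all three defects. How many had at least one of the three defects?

7056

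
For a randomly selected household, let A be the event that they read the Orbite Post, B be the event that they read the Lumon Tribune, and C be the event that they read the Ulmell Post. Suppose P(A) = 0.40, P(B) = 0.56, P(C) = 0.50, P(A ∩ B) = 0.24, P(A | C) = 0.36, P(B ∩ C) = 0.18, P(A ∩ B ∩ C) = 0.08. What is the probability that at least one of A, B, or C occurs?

P(A ∩ C) = P(C)·P(A|C) = 0.50 × 0.36 = 0.18
P(A ∪ B ∪ C) = 0.40 + 0.56 + 0.50 − 0.24 − 0.18 − 0.18 + 0.08 = 0.94

0.94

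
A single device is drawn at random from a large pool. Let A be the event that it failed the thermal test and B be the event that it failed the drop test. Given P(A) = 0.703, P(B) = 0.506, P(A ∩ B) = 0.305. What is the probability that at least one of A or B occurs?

P(A ∪ B) = 0.703 + 0.506 − 0.305 = 0.904

0.904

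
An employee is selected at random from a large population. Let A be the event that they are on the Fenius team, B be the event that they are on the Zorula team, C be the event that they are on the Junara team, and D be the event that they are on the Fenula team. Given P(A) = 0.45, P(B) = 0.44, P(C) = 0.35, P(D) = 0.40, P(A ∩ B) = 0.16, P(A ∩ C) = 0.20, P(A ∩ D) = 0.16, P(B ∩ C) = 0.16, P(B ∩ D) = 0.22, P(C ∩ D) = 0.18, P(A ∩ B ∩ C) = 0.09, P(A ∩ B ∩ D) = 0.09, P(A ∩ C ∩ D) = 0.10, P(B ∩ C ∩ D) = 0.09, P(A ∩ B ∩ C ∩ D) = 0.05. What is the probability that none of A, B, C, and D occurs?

0.12

By inclusion-exclusion,
P(A ∪ B ∪ C ∪ D) = 0.45 + 0.44 + 0.35 + 0.40 − 0.16 − 0.20 − 0.16 − 0.16 − 0.22 − 0.18 + 0.09 + 0.09 + 0.10 + 0.09 − 0.05 = 0.88
P(none) = 1 − 0.88 = 0.12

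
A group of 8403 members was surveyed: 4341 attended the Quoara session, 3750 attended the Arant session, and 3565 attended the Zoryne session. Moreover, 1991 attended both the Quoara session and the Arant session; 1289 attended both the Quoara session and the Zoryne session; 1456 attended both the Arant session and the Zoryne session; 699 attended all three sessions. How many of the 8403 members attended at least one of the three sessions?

|at least one| = 4341 + 3750 + 3565 − 1991 − 1289 − 1456 + 699 = 7619

7619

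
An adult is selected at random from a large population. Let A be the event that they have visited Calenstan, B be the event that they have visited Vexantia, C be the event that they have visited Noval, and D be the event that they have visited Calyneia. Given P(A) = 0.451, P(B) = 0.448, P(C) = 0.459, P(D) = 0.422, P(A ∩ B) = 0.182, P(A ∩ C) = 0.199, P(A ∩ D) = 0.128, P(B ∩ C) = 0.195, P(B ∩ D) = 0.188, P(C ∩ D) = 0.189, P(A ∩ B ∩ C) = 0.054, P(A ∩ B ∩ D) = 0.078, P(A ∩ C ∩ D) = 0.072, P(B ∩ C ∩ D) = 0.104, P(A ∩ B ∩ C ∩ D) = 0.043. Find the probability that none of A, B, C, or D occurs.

0.036

Apply inclusion-exclusion:
P(A ∪ B ∪ C ∪ D) = 0.451 + 0.448 + 0.459 + 0.422 − 0.182 − 0.199 − 0.128 − 0.195 − 0.188 − 0.189 + 0.054 + 0.078 + 0.072 + 0.104 − 0.043 = 0.964
P(none) = 1 − 0.964 = 0.036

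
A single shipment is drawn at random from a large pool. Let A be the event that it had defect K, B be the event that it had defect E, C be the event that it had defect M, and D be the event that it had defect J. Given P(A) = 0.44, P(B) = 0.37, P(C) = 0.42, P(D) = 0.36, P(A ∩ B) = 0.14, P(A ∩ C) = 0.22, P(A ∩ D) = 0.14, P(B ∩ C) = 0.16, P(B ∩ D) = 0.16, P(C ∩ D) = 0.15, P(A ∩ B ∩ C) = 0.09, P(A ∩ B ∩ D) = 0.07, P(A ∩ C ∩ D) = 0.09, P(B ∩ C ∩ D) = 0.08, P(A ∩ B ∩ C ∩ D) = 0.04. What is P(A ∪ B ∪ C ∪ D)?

0.91

By inclusion-exclusion,
P(A ∪ B ∪ C ∪ D) = 0.44 + 0.37 + 0.42 + 0.36 − 0.14 − 0.22 − 0.14 − 0.16 − 0.16 − 0.15 + 0.09 + 0.07 + 0.09 + 0.08 − 0.04 = 0.91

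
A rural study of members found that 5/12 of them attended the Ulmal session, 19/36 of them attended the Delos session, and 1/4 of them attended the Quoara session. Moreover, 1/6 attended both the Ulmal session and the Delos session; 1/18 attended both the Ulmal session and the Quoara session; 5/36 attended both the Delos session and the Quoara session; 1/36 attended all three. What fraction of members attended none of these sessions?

5/36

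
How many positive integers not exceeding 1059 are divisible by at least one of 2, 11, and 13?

614

Inclusion–exclusion gives
529 + 96 + 81 − 48 − 40 − 7 + 3 = 614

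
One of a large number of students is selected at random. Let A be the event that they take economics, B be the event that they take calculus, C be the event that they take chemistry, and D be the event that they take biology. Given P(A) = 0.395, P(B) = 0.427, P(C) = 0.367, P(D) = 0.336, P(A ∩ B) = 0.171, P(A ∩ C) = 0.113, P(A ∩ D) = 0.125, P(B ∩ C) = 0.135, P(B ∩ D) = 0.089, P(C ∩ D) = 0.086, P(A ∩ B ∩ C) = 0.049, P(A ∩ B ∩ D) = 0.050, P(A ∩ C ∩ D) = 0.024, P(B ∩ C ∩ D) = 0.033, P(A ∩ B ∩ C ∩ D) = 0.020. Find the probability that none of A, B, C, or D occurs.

Inclusion–exclusion gives
P(A ∪ B ∪ C ∪ D) = 0.395 + 0.427 + 0.367 + 0.336 − 0.171 − 0.113 − 0.125 − 0.135 − 0.089 − 0.086 + 0.049 + 0.050 + 0.024 + 0.033 − 0.020 = 0.942
P(none) = 1 − 0.942 = 0.058

0.058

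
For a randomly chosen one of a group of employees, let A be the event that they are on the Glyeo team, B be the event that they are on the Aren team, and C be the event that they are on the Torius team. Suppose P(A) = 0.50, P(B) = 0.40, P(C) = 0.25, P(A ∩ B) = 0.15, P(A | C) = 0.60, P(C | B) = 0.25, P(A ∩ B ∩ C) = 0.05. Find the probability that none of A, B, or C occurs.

P(A ∩ C) = P(C)·P(A|C) = 0.25 × 0.60 = 0.15
P(B ∩ C) = P(B)·P(C|B) = 0.40 × 0.25 = 0.10
By inclusion–exclusion:
P(A ∪ B ∪ C) = 0.50 + 0.40 + 0.25 − 0.15 − 0.15 − 0.10 + 0.05 = 0.80
P(none) = 1 − 0.80 = 0.20

0.20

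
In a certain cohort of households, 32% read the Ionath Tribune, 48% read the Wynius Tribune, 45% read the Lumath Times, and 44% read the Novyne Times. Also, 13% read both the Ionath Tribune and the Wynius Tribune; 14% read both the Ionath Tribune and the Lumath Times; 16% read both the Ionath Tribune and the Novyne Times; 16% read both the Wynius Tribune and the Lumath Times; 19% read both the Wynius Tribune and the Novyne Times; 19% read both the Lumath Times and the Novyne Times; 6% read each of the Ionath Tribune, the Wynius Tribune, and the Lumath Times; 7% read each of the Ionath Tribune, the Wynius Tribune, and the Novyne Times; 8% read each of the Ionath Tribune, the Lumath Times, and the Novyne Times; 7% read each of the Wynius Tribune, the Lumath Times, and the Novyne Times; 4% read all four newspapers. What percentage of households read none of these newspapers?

4%

P(≥1) = 32 + 48 + 45 + 44 − 13 − 14 − 16 − 16 − 19 − 19 + 6 + 7 + 8 + 7 − 4 = 96%
P(none) = 100% − 96% = 4%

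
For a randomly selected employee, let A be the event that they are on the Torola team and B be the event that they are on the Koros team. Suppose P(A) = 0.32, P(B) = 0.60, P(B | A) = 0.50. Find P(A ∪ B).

P(A ∩ B) = P(A)·P(B|A) = 0.32 × 0.50 = 0.16
P(A ∪ B) = 0.32 + 0.60 − 0.16 = 0.76

0.76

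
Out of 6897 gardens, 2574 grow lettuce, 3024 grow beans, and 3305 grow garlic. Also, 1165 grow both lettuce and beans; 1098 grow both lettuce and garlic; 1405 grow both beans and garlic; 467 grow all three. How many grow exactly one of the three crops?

Using the inclusion–exclusion count for exactly one event:
|exactly one| = 2574 + 3024 + 3305 − 2·1165 − 2·1098 − 2·1405 + 3·467 = 2968

2968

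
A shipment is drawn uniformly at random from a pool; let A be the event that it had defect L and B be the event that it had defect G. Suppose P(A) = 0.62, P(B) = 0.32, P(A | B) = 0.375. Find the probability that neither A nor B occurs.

P(A ∩ B) = P(B)·P(A|B) = 0.32 × 0.375 = 0.12
P(A ∪ B) = 0.62 + 0.32 − 0.12 = 0.82
P(none) = 1 − 0.82 = 0.18

0.18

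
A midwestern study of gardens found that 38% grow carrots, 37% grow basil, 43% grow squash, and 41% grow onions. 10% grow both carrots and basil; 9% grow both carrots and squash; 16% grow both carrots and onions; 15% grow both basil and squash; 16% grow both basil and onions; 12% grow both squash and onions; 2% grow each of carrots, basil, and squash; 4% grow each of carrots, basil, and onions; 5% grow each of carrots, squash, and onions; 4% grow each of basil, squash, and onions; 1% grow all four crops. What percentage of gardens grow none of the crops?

P(union) = 38 + 37 + 43 + 41 − 10 − 9 − 16 − 15 − 16 − 12 + 2 + 4 + 5 + 4 − 1 = 95%
P(none) = 100% − 95% = 5%

5%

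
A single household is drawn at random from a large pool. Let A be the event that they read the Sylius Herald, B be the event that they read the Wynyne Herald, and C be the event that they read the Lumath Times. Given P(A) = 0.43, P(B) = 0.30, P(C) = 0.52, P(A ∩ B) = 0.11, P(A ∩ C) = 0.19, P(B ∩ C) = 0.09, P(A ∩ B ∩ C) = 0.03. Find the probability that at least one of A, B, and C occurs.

0.89

Using inclusion–exclusion:
P(A ∪ B ∪ C) = 0.43 + 0.30 + 0.52 − 0.11 − 0.19 − 0.09 + 0.03 = 0.89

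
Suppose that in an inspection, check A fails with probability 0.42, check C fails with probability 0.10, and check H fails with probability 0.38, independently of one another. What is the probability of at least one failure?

0.67636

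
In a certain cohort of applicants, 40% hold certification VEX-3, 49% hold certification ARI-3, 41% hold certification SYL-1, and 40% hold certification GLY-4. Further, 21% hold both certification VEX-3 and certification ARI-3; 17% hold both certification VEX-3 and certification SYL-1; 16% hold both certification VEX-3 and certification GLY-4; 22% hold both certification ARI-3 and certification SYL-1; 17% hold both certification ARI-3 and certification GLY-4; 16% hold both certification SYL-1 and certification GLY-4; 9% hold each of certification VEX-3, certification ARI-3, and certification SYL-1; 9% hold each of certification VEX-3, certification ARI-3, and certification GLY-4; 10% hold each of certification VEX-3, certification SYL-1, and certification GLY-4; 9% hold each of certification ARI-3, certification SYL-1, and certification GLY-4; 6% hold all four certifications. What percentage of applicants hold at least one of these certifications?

P(≥1) = 40 + 49 + 41 + 40 − 21 − 17 − 16 − 22 − 17 − 16 + 9 + 9 + 10 + 9 − 6 = 92%

92%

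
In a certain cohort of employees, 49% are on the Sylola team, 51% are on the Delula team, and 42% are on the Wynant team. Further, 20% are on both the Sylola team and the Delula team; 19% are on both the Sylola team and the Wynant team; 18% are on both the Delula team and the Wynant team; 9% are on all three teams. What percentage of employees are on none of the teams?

6%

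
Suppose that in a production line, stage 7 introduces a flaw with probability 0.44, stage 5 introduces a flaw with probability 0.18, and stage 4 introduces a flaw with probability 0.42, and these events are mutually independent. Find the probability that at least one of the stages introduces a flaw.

0.733664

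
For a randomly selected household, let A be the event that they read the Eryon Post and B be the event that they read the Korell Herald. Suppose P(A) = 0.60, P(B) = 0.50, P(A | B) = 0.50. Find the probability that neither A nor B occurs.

P(A ∩ B) = P(B)·P(A|B) = 0.50 × 0.50 = 0.25
P(A ∪ B) = 0.60 + 0.50 − 0.25 = 0.85
P(none) = 1 − 0.85 = 0.15

0.15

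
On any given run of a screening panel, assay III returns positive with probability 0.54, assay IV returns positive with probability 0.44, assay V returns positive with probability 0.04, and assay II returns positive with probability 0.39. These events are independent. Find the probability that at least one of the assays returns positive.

0.84914944

Since the events are independent, P(none) is the product of the individual non-occurrence probabilities.
P(none) = (1 − 0.54) × (1 − 0.44) × (1 − 0.04) × (1 − 0.39) = 0.46 × 0.56 × 0.96 × 0.61 = 0.15085056
P(at least one) = 1 − 0.15085056 = 0.84914944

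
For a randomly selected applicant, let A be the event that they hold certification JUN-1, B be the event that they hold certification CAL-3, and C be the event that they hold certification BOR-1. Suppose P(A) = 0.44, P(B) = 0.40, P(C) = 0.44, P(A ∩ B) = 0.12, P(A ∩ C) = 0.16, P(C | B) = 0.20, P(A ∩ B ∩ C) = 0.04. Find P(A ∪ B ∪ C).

P(B ∩ C) = P(B)·P(C|B) = 0.40 × 0.20 = 0.08
Inclusion–exclusion gives
P(A ∪ B ∪ C) = 0.44 + 0.40 + 0.44 − 0.12 − 0.16 − 0.08 + 0.04 = 0.96

0.96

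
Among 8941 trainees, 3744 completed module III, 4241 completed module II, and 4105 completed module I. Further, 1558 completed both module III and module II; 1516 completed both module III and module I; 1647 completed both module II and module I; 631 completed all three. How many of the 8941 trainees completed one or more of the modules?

By inclusion–exclusion:
|union| = 3744 + 4241 + 4105 − 1558 − 1516 − 1647 + 631 = 8000

8000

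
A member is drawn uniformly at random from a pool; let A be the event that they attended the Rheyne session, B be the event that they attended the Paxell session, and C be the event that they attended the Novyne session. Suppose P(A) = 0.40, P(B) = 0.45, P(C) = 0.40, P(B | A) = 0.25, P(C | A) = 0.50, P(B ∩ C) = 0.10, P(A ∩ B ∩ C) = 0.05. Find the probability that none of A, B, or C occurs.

P(A ∩ B) = P(A)·P(B|A) = 0.40 × 0.25 = 0.10
P(A ∩ C) = P(A)·P(C|A) = 0.40 × 0.50 = 0.20
Inclusion–exclusion gives
P(A ∪ B ∪ C) = 0.40 + 0.45 + 0.40 − 0.10 − 0.20 − 0.10 + 0.05 = 0.90
P(none) = 1 − 0.90 = 0.10

0.10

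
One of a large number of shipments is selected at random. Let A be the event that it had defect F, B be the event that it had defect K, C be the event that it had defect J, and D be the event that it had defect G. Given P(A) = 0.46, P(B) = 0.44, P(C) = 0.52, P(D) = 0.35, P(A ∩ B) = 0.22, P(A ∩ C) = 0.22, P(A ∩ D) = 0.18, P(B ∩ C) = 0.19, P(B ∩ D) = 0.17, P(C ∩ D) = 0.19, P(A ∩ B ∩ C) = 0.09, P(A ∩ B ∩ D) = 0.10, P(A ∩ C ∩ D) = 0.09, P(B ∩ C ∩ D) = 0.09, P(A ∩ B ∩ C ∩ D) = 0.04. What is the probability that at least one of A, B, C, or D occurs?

0.93

P(A ∪ B ∪ C ∪ D) = 0.46 + 0.44 + 0.52 + 0.35 − 0.22 − 0.22 − 0.18 − 0.19 − 0.17 − 0.19 + 0.09 + 0.10 + 0.09 + 0.09 − 0.04 = 0.93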